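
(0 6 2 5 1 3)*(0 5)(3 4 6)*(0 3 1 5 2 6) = (0 1 4)(2 3)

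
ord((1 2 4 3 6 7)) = 6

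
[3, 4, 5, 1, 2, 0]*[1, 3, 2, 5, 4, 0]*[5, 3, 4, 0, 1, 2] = [2, 1, 5, 0, 4, 3] 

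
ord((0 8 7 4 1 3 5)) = 7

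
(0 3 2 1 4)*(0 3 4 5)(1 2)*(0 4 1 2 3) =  (0 1 5 4)(2 3)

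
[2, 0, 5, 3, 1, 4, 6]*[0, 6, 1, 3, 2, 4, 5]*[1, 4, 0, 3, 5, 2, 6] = [4, 1, 5, 3, 6, 0, 2]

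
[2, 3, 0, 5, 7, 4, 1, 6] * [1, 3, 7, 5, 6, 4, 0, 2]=[7, 5, 1, 4, 2, 6, 3, 0]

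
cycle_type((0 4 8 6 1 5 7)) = 7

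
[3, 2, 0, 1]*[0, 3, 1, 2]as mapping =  [0→2, 1→1, 2→0, 3→3]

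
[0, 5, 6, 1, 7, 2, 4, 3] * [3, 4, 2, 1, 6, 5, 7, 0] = [3, 5, 7, 4, 0, 2, 6, 1]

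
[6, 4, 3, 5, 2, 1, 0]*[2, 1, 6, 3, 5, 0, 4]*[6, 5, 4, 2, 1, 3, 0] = [1, 3, 2, 6, 0, 5, 4]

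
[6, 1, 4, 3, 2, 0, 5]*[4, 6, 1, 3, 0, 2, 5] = [5, 6, 0, 3, 1, 4, 2]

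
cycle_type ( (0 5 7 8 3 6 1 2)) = 8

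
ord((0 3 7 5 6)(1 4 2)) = 15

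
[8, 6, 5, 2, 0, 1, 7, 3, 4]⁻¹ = [4, 5, 3, 7, 8, 2, 1, 6, 0]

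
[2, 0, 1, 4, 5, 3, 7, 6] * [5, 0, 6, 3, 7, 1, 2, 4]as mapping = [0→6, 1→5, 2→0, 3→7, 4→1, 5→3, 6→4, 7→2]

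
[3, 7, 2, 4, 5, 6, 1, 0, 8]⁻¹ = [7, 6, 2, 0, 3, 4, 5, 1, 8]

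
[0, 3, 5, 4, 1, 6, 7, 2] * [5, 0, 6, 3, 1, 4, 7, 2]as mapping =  [0→5, 1→3, 2→4, 3→1, 4→0, 5→7, 6→2, 7→6]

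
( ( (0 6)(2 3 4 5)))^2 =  (2 4)(3 5)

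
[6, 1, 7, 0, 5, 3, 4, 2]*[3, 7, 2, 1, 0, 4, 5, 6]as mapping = [0→5, 1→7, 2→6, 3→3, 4→4, 5→1, 6→0, 7→2]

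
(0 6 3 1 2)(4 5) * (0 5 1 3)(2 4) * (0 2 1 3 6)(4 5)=(1 5)(2 4 3 6)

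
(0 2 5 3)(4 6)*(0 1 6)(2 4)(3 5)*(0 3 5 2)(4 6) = (0 6)(1 4 3)(2 5)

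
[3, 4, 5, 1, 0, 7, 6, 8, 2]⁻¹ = [4, 3, 8, 0, 1, 2, 6, 5, 7]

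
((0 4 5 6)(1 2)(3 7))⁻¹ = (0 6 5 4)(1 2)(3 7)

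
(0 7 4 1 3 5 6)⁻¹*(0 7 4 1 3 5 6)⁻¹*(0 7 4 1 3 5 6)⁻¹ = (0 3 7 5 4 6 1)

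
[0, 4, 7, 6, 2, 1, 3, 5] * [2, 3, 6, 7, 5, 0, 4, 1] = [2, 5, 1, 4, 6, 3, 7, 0]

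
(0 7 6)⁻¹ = (0 6 7)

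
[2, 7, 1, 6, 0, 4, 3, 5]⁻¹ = [4, 2, 0, 6, 5, 7, 3, 1]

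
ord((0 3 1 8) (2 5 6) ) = 12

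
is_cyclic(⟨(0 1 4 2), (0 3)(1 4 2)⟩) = no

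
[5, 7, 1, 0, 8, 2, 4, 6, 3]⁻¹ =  [3, 2, 5, 8, 6, 0, 7, 1, 4]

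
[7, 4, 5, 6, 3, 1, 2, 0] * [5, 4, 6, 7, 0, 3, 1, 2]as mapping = [0→2, 1→0, 2→3, 3→1, 4→7, 5→4, 6→6, 7→5]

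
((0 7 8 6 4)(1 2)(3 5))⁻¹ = (0 4 6 8 7)(1 2)(3 5)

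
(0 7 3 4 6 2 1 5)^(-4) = (0 6)(1 3)(2 7)(4 5)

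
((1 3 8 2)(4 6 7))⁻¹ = (1 2 8 3)(4 7 6)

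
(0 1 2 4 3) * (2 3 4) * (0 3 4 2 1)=(1 4 2)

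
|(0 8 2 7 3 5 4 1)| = 8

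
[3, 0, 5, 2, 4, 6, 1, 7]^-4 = [2, 3, 6, 5, 4, 1, 0, 7]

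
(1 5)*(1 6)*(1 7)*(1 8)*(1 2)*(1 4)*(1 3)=(1 5 6 7 8 2 4 3)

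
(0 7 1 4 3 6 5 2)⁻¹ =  (0 2 5 6 3 4 1 7)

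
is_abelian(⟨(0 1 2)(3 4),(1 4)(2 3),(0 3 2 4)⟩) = no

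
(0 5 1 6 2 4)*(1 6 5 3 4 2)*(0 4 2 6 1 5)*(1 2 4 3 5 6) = (0 5 2 1)(3 4)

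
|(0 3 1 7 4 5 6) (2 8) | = 14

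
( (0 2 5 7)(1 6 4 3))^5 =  (0 2 5 7)(1 6 4 3)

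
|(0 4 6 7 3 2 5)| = 7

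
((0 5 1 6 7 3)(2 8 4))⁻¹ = (0 3 7 6 1 5)(2 4 8)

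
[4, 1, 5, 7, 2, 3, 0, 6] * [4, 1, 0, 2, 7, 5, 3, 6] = [7, 1, 5, 6, 0, 2, 4, 3]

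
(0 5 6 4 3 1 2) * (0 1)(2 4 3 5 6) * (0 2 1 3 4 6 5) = (0 5 1 6 4)(2 3)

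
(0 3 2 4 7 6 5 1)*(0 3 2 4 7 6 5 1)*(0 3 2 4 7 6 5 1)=(0 4 5 3 7 1 2 6)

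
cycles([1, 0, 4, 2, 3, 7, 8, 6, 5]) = (0 1)(2 4 3)(5 7 6 8)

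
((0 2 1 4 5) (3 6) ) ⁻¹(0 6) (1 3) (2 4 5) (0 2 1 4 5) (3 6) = (0 1 5) (2 3) (4 6) 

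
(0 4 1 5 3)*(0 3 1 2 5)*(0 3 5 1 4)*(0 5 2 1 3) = (0 5 4 1)(2 3)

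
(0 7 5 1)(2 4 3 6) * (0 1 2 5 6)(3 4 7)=(0 3)(2 7 6 5)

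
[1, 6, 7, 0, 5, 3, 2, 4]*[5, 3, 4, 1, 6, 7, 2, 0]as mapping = [0→3, 1→2, 2→0, 3→5, 4→7, 5→1, 6→4, 7→6]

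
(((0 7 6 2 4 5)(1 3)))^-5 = (0 7 6 2 4 5)(1 3)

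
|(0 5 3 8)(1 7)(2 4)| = 4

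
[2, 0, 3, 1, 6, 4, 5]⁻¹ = [1, 3, 0, 2, 5, 6, 4]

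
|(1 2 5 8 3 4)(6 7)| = 6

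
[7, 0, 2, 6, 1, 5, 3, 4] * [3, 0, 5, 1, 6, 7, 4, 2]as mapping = [0→2, 1→3, 2→5, 3→4, 4→0, 5→7, 6→1, 7→6]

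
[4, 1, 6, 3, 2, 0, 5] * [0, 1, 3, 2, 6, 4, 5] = [6, 1, 5, 2, 3, 0, 4]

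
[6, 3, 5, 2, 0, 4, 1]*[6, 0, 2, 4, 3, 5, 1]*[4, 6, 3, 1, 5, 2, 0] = [6, 5, 2, 3, 0, 1, 4]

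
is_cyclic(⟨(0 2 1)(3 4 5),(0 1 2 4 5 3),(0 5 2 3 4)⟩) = no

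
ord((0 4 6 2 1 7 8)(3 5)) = 14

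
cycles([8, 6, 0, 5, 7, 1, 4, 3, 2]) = (0 8 2)(1 6 4 7 3 5)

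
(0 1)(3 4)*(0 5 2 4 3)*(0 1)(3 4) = (1 5 2 3 4)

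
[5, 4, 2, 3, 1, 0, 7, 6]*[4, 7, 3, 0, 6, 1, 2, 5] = [1, 6, 3, 0, 7, 4, 5, 2]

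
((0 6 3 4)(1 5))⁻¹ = (0 4 3 6)(1 5)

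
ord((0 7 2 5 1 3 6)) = 7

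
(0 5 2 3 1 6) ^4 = (0 1 2) (3 5 6) 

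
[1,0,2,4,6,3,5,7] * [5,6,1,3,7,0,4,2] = [6,5,1,7,4,3,0,2]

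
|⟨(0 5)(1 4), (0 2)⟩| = 12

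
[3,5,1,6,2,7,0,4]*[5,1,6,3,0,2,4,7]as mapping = [0→3,1→2,2→1,3→4,4→6,5→7,6→5,7→0]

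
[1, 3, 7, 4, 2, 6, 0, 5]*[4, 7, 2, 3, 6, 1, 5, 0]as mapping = [0→7, 1→3, 2→0, 3→6, 4→2, 5→5, 6→4, 7→1]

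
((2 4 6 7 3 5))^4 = (2 3 6)(4 5 7)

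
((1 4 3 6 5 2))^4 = (1 5 3)(2 6 4)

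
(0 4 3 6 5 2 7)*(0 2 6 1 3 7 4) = (1 3)(2 4 7)(5 6)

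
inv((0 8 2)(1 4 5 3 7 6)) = (0 2 8)(1 6 7 3 5 4)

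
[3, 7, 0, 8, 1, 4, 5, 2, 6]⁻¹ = [2, 4, 7, 0, 5, 6, 8, 1, 3]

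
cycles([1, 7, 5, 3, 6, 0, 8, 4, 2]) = (0 1 7 4 6 8 2 5)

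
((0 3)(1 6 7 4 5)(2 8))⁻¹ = (0 3)(1 5 4 7 6)(2 8)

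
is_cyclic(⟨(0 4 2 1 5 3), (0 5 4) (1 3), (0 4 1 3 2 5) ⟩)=no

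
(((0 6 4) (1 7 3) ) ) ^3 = () 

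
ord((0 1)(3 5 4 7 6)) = 10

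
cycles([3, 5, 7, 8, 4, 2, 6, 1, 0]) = (0 3 8) (1 5 2 7) 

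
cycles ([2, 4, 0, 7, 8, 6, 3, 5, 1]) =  (0 2) (1 4 8) (3 7 5 6) 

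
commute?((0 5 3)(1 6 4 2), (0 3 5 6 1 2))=no:(0 5 3)(1 6 4 2)*(0 3 5 6 1 2)=(0 6 4), (0 3 5 6 1 2)*(0 5 3)(1 6 4 2)=(2 5 4)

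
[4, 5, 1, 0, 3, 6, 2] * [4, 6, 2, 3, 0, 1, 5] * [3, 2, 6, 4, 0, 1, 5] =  [3, 2, 5, 0, 4, 1, 6]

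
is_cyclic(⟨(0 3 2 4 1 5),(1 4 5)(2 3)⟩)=no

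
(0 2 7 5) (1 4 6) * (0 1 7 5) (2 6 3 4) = (0 6 7) (1 2 5) (3 4) 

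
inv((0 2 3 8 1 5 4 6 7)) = (0 7 6 4 5 1 8 3 2)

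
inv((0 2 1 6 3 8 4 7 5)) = (0 5 7 4 8 3 6 1 2)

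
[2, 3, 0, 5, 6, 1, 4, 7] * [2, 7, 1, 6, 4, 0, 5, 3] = [1, 6, 2, 0, 5, 7, 4, 3]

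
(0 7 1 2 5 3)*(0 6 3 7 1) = (0 1 2 5 7) (3 6) 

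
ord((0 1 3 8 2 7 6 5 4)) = 9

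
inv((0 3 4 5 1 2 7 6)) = (0 6 7 2 1 5 4 3)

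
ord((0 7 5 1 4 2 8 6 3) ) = 9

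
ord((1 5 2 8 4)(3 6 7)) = 15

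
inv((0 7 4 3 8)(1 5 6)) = (0 8 3 4 7)(1 6 5)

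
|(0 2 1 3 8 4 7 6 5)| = 9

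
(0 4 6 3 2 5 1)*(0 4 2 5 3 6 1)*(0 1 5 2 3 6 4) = (0 3 2 6 4 5 1)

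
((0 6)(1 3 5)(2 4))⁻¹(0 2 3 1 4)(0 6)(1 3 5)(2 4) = (2 6 4 5 3)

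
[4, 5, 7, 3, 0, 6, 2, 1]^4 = [0, 7, 6, 3, 4, 1, 5, 2]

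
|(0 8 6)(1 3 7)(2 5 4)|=3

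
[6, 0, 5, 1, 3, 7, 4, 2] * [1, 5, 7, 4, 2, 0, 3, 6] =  [3, 1, 0, 5, 4, 6, 2, 7]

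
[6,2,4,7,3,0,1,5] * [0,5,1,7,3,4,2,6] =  [2,1,3,6,7,0,5,4]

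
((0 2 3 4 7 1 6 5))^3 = (0 4 6 2 7 5 3 1)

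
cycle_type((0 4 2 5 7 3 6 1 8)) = 9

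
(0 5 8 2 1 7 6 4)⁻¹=(0 4 6 7 1 2 8 5)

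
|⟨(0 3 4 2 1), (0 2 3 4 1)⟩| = 60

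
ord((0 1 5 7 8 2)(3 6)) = 6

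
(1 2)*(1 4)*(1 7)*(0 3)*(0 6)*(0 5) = (0 3 6 5)(1 2 4 7)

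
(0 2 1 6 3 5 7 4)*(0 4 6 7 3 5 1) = (0 2)(1 7 6 5 3)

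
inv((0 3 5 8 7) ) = (0 7 8 5 3) 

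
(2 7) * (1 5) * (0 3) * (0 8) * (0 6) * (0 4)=(0 3 8 6 4)(1 5)(2 7)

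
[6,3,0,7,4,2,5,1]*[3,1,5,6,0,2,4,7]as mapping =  [0→4,1→6,2→3,3→7,4→0,5→5,6→2,7→1]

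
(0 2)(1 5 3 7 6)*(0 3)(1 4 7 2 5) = (0 5)(2 3)(4 7 6)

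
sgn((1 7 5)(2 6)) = -1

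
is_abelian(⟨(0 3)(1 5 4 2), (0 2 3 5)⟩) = no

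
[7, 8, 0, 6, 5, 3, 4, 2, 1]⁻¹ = [2, 8, 7, 5, 6, 4, 3, 0, 1]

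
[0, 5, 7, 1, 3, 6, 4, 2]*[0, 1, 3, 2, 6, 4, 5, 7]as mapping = [0→0, 1→4, 2→7, 3→1, 4→2, 5→5, 6→6, 7→3]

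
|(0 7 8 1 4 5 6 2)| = 8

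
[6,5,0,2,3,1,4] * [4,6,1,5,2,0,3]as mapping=[0→3,1→0,2→4,3→1,4→5,5→6,6→2]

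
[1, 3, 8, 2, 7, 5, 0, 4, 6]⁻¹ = [6, 0, 3, 1, 7, 5, 8, 4, 2]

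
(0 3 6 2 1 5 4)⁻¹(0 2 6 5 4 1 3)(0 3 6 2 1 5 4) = (0 5 6 3 1 2 4)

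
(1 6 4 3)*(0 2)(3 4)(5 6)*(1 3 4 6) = (0 2)(1 5)(4 6)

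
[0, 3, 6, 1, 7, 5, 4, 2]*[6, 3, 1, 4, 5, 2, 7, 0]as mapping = [0→6, 1→4, 2→7, 3→3, 4→0, 5→2, 6→5, 7→1]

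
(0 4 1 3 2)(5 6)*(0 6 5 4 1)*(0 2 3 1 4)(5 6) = (0 4 2 5 6)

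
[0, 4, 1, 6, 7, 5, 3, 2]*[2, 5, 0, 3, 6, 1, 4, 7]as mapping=[0→2, 1→6, 2→5, 3→4, 4→7, 5→1, 6→3, 7→0]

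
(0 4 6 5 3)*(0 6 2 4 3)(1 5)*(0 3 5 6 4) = (0 5 3 4 2)(1 6)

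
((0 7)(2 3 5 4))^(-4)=()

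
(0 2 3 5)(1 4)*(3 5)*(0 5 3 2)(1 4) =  (2 3)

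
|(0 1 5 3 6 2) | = 6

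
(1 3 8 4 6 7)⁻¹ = (1 7 6 4 8 3)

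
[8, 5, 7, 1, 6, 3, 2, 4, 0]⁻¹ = [8, 3, 6, 5, 7, 1, 4, 2, 0]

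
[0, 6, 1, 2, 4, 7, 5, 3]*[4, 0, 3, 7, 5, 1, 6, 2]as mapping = [0→4, 1→6, 2→0, 3→3, 4→5, 5→2, 6→1, 7→7]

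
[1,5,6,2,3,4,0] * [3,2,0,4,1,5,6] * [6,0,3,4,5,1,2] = [3,1,2,6,5,0,4]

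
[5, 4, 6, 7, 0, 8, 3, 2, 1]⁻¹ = [4, 8, 7, 6, 1, 0, 2, 3, 5]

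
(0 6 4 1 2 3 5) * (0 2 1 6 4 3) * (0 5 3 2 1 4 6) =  (0 6 2 5 1 4)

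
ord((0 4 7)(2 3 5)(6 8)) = 6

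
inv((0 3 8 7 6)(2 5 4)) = (0 6 7 8 3)(2 4 5)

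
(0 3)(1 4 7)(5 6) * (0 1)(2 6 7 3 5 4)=(0 5 7)(1 2 6 4 3)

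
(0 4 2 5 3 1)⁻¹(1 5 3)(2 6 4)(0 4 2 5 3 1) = (0 3 1)(2 5 6)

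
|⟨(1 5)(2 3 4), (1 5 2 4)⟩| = 120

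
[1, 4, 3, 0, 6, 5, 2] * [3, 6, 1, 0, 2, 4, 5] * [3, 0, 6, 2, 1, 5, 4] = [4, 6, 3, 2, 5, 1, 0]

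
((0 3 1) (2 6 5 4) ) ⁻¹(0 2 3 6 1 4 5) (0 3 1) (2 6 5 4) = (0 2 4 3 6 1 5) 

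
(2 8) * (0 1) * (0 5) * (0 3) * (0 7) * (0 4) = (0 1 5 3 7 4)(2 8)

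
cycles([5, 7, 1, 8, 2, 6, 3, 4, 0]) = (0 5 6 3 8)(1 7 4 2)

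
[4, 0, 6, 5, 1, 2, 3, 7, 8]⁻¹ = [1, 4, 5, 6, 0, 3, 2, 7, 8]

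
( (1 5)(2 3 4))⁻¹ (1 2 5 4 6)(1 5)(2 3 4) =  (1 2 6 5 3)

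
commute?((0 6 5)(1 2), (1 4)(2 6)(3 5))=no:(0 6 5)(1 2)*(1 4)(2 6)(3 5)=(0 2 4 1 6 3 5), (1 4)(2 6)(3 5)*(0 6 5)(1 2)=(0 6 1 4 2 5 3)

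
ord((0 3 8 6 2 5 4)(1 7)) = 14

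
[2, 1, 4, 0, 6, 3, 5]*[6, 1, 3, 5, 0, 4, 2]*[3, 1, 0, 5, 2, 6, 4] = [5, 1, 3, 4, 0, 6, 2]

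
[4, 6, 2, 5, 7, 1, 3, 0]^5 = [7, 6, 2, 5, 0, 1, 3, 4]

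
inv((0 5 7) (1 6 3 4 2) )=(0 7 5) (1 2 4 3 6) 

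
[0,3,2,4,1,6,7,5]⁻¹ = [0,4,2,1,3,7,5,6]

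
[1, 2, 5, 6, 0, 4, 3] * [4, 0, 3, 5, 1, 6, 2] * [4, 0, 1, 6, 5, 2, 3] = [4, 6, 3, 1, 5, 0, 2]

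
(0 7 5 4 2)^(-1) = (0 2 4 5 7)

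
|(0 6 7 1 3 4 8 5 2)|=9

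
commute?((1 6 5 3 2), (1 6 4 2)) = no:(1 6 5 3 2)*(1 6 4 2) = (1 4 2 6 5 3), (1 6 4 2)*(1 6 5 3 2) = (1 5 3 2 6 4)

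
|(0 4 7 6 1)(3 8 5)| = 15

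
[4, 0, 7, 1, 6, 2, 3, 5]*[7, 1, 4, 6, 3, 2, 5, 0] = [3, 7, 0, 1, 5, 4, 6, 2] 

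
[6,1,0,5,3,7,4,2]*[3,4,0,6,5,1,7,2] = [7,4,3,1,6,2,5,0]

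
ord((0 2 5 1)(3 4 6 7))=4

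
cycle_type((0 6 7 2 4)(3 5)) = 2.5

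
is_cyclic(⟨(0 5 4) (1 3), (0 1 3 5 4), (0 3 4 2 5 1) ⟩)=no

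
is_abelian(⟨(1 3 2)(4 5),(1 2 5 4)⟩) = no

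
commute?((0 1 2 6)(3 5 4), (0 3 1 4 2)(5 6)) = no:(0 1 2 6)(3 5 4)*(0 3 1 4 2)(5 6) = (0 4 1)(2 5)(3 6), (0 3 1 4 2)(5 6)*(0 1 2 6)(3 5 4) = (0 5)(1 3 2)(4 6)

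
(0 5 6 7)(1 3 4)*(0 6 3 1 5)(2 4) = (2 4 5 3)(6 7)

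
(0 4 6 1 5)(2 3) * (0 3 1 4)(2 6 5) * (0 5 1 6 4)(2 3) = (0 5 2 6)(1 3 4)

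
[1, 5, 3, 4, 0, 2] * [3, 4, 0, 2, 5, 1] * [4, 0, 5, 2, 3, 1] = [3, 0, 5, 1, 2, 4]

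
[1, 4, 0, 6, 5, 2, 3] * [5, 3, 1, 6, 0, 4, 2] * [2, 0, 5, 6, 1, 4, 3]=[6, 2, 4, 5, 1, 0, 3]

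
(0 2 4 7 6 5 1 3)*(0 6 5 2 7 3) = (0 7 5 1)(2 4 3 6)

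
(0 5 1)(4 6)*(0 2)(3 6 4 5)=(0 3 6 5 1 2)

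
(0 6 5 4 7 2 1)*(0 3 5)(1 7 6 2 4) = (0 2 7 4 6)(1 3 5)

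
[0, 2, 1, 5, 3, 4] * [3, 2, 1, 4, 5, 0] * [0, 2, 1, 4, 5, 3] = [4, 2, 1, 0, 5, 3]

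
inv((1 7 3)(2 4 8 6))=(1 3 7)(2 6 8 4)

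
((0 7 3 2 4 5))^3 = (0 2)(3 5)(4 7)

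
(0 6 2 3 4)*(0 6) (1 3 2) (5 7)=(1 3 4 6) (5 7) 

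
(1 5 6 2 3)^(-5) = ()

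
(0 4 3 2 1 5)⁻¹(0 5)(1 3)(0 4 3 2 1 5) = (0 4)(2 5)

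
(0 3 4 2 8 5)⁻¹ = (0 5 8 2 4 3)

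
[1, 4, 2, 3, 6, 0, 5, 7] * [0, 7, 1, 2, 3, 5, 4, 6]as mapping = [0→7, 1→3, 2→1, 3→2, 4→4, 5→0, 6→5, 7→6]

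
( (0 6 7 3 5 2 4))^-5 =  (0 7 5 4 6 3 2)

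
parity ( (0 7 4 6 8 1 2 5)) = odd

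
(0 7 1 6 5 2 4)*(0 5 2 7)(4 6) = (1 4 5 7)(2 6)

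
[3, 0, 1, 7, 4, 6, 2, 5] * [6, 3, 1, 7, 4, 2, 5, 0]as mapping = [0→7, 1→6, 2→3, 3→0, 4→4, 5→5, 6→1, 7→2]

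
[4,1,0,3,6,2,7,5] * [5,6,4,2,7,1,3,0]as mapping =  [0→7,1→6,2→5,3→2,4→3,5→4,6→0,7→1]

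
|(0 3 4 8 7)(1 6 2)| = 15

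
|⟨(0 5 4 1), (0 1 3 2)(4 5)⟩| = 720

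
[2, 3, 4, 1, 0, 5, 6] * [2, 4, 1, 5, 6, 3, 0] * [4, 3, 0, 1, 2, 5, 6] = [3, 5, 6, 2, 0, 1, 4]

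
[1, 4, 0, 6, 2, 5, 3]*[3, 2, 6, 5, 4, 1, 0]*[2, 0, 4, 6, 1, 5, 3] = [4, 1, 6, 2, 3, 0, 5]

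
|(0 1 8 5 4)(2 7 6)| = 15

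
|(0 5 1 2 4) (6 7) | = 10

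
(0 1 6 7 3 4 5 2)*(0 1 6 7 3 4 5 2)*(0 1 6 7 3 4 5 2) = (0 7 5 1 3 2 6 4)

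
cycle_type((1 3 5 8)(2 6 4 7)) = 4^2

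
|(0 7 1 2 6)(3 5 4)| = 15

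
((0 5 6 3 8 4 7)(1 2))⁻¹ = (0 7 4 8 3 6 5)(1 2)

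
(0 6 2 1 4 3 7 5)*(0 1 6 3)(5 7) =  (0 3 5 1 4)(2 6)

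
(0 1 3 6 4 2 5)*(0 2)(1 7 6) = (0 7 6 4)(1 3)(2 5)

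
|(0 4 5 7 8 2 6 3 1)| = 9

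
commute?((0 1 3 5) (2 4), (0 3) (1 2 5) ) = no:(0 1 3 5) (2 4) * (0 3) (1 2 5) = (0 2 4 5 3 1), (0 3) (1 2 5) * (0 1 3 5) (2 4) = (0 5 3 1 4 2) 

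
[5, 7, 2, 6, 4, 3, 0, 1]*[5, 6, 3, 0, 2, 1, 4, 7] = [1, 7, 3, 4, 2, 0, 5, 6]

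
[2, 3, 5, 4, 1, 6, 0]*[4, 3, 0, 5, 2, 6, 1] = [0, 5, 6, 2, 3, 1, 4]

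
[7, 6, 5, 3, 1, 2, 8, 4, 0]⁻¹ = [8, 4, 5, 3, 7, 2, 1, 0, 6]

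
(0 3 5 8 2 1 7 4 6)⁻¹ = (0 6 4 7 1 2 8 5 3)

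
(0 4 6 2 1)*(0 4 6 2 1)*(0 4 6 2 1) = (0 2 4 1 6)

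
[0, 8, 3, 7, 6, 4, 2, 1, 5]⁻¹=[0, 7, 6, 2, 5, 8, 4, 3, 1]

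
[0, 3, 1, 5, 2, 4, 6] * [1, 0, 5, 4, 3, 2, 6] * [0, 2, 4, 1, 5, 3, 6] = [2, 5, 0, 4, 3, 1, 6]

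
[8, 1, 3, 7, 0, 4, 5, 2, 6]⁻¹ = [4, 1, 7, 2, 5, 6, 8, 3, 0]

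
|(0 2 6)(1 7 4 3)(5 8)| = 12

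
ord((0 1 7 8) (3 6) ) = 4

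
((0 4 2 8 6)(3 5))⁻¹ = (0 6 8 2 4)(3 5)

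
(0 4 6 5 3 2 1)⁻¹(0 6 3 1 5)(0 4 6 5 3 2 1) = (0 3 4 5 2)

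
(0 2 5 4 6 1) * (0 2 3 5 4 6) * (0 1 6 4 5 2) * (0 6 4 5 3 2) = (0 2 3)(1 6 4)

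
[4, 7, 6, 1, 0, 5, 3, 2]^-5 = [4, 1, 2, 3, 0, 5, 6, 7]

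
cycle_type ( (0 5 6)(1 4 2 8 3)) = 3.5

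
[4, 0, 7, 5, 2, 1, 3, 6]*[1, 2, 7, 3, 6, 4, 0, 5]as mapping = [0→6, 1→1, 2→5, 3→4, 4→7, 5→2, 6→3, 7→0]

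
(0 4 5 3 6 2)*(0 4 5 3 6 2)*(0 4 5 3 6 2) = (0 3)(2 5)(4 6)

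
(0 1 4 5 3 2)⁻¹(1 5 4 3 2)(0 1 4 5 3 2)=(0 4 3 5 2)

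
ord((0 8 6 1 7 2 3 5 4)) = 9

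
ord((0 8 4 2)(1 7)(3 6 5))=12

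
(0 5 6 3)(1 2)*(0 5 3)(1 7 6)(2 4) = (0 3 5 1 4 2 7 6)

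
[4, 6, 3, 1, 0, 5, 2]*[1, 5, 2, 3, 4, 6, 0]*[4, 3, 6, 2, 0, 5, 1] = [0, 4, 2, 5, 3, 1, 6] 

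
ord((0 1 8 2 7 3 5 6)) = 8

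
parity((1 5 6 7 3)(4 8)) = odd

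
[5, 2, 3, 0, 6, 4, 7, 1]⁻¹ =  [3, 7, 1, 2, 5, 0, 4, 6]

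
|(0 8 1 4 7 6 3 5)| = 8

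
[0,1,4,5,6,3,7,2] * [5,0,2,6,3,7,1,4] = [5,0,3,7,1,6,4,2]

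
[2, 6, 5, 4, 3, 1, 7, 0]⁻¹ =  [7, 5, 0, 4, 3, 2, 1, 6]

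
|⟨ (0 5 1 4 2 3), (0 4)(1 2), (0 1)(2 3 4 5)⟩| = 720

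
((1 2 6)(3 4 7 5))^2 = (1 6 2)(3 7)(4 5)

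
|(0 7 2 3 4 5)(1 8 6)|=6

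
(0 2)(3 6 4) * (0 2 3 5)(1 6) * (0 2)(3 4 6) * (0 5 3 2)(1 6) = (0 4 3 6 1 2 5)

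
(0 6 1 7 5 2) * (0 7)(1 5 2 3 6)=(0 1)(2 7)(3 6 5)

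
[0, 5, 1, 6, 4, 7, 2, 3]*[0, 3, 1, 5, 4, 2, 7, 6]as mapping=[0→0, 1→2, 2→3, 3→7, 4→4, 5→6, 6→1, 7→5]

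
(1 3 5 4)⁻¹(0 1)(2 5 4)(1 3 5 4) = (0 3)(1 2 4)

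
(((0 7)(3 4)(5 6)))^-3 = (0 7)(3 4)(5 6)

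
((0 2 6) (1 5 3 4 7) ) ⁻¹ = (0 6 2) (1 7 4 3 5) 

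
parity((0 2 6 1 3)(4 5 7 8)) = odd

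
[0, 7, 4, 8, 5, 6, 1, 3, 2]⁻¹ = [0, 6, 8, 7, 2, 4, 5, 1, 3]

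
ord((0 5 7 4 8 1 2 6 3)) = 9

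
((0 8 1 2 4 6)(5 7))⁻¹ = (0 6 4 2 1 8)(5 7)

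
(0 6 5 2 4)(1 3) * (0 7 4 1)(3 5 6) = (0 3)(1 5 2)(4 7)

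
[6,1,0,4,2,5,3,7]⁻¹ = [2,1,4,6,3,5,0,7]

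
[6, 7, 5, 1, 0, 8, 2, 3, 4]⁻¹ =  [4, 3, 6, 7, 8, 2, 0, 1, 5]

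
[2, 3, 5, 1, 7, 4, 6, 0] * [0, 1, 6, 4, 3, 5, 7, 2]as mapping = [0→6, 1→4, 2→5, 3→1, 4→2, 5→3, 6→7, 7→0]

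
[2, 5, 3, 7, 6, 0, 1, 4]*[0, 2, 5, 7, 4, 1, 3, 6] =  [5, 1, 7, 6, 3, 0, 2, 4]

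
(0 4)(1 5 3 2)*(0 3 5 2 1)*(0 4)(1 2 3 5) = (1 3 2 4 5)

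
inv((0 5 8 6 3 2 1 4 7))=(0 7 4 1 2 3 6 8 5)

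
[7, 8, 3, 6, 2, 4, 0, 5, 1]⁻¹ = [6, 8, 4, 2, 5, 7, 3, 0, 1]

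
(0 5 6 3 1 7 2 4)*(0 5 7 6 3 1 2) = (0 7)(1 6)(2 4 5 3)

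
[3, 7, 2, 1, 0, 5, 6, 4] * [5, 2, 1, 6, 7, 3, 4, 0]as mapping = [0→6, 1→0, 2→1, 3→2, 4→5, 5→3, 6→4, 7→7]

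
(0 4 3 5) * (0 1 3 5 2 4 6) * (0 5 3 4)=(0 6 5 1 4 3 2)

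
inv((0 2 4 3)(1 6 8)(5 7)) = (0 3 4 2)(1 8 6)(5 7)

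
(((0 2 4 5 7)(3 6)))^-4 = (0 2 4 5 7)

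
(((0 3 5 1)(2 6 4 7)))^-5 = (0 1 5 3)(2 7 4 6)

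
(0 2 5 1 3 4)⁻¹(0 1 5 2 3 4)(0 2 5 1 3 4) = (0 2 3 1 5 4)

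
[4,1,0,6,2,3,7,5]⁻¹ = [2,1,4,5,0,7,3,6]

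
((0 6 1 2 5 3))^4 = (0 5 1)(2 6 3)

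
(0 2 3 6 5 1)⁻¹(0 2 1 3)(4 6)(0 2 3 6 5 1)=(0 6 2 3)(4 5)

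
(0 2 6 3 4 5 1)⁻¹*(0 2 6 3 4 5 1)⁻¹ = (0 5 3 2 1 4 6)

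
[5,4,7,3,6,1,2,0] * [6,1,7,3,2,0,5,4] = [0,2,4,3,5,1,7,6]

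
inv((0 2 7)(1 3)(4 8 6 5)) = (0 7 2)(1 3)(4 5 6 8)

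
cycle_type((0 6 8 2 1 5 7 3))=8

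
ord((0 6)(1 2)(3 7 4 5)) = 4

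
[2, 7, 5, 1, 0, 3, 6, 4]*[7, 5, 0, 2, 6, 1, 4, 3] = [0, 3, 1, 5, 7, 2, 4, 6]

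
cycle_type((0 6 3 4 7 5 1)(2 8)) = 2.7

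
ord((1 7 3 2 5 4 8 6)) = 8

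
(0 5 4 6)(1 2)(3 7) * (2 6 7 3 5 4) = (0 4 7 5 2 1 6)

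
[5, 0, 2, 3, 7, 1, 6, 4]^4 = [5, 0, 2, 3, 4, 1, 6, 7]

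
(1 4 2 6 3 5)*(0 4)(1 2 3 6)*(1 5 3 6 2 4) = (0 1)(2 5 4 6)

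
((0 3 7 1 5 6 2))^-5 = (0 7 5 2 3 1 6)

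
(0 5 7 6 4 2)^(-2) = (0 4 7)(2 6 5)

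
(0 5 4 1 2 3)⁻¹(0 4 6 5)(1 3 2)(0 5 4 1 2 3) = (0 3 2)(1 6 4 5)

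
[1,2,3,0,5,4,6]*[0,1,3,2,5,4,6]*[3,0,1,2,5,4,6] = [0,2,1,3,5,4,6]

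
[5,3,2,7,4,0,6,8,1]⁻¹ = [5,8,2,1,4,0,6,3,7]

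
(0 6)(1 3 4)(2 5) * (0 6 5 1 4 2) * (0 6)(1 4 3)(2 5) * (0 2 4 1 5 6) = (0 4 3 6 2 1 5)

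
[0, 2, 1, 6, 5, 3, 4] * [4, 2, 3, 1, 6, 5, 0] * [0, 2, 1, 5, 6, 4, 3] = [6, 5, 1, 0, 4, 2, 3]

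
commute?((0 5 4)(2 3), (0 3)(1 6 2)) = no:(0 5 4)(2 3)*(0 3)(1 6 2) = (0 5 4 3 1 6 2), (0 3)(1 6 2)*(0 5 4)(2 3) = (0 2 1 6 3 5 4)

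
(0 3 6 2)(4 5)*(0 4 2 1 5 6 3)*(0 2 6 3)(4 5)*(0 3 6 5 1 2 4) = (0 4 6 2 1)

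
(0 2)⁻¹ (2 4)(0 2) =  (0 4)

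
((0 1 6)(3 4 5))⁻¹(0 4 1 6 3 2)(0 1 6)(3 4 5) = (0 4 2 1 5 6)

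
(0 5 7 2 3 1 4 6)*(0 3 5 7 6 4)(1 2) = (0 7 1)(2 5 6 3)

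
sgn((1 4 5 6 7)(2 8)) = -1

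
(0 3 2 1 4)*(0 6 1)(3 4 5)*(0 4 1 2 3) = (0 1 5)(2 4 6)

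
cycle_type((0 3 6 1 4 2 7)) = 7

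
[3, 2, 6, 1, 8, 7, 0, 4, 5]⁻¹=[6, 3, 1, 0, 7, 8, 2, 5, 4]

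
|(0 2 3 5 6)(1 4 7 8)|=20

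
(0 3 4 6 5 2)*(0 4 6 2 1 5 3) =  (1 5)(2 4)(3 6)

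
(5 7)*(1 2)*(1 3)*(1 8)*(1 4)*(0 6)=(0 6)(1 2 3 8 4)(5 7)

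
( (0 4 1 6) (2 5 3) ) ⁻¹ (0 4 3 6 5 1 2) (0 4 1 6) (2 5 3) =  (0 3 6 5 4 1 2) 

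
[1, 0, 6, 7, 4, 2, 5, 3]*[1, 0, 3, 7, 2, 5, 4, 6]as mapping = [0→0, 1→1, 2→4, 3→6, 4→2, 5→3, 6→5, 7→7]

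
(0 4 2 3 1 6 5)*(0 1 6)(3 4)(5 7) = (0 3 6 7 5 1)(2 4)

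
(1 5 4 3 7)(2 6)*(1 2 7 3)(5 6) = (1 6 7 2 5 4)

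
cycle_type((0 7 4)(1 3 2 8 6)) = 3.5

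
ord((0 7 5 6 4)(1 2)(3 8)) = 10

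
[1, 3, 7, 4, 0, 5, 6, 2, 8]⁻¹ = [4, 0, 7, 1, 3, 5, 6, 2, 8]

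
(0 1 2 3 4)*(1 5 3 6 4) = (0 5 3 1 2 6 4)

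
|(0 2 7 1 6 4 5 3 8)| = 9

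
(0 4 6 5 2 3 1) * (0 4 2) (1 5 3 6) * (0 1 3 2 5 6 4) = (0 5 1) (2 4 3 6) 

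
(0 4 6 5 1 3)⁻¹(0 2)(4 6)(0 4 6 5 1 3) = (2 4)(5 6)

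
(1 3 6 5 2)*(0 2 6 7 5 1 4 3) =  (0 2 4 3 7 5 6 1)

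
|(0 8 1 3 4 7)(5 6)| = 6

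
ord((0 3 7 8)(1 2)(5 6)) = 4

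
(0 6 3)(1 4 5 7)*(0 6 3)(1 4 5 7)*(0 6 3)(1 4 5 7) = (1 7 5 4)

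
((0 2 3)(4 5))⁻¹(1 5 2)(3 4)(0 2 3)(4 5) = (0 5)(1 4 3)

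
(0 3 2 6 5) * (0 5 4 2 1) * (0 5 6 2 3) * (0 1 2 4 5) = (0 1)(2 4 3)(5 6)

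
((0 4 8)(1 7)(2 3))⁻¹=(0 8 4)(1 7)(2 3)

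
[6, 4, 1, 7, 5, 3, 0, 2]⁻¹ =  [6, 2, 7, 5, 1, 4, 0, 3]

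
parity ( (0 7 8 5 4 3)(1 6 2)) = odd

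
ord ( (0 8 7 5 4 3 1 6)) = 8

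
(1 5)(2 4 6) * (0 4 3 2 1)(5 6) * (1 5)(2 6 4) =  (0 2 3 6 5)(1 4)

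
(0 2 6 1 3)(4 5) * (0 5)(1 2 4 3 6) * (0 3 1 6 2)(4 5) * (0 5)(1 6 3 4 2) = (2 3)(5 6)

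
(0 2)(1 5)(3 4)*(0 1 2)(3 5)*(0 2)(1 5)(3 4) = (0 2 5)(1 4)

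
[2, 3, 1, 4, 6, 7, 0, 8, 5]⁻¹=[6, 2, 0, 1, 3, 8, 4, 5, 7]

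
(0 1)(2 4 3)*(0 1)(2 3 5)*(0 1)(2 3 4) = (0 1)(3 4 5)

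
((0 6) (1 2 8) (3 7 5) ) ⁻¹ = (0 6) (1 8 2) (3 5 7) 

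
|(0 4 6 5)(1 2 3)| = 12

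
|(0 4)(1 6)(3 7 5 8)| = 4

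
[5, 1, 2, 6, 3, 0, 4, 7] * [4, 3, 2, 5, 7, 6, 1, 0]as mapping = [0→6, 1→3, 2→2, 3→1, 4→5, 5→4, 6→7, 7→0]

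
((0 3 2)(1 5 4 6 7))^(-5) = (0 3 2)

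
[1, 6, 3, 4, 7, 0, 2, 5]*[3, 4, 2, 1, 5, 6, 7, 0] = [4, 7, 1, 5, 0, 3, 2, 6]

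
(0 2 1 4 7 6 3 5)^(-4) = (0 7)(1 3)(2 6)(4 5)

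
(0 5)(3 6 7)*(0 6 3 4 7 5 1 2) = (0 1 2)(4 7)(5 6)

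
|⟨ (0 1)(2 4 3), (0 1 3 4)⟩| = 120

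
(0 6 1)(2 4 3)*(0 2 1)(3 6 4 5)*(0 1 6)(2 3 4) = (0 2 5 4)(1 3 6)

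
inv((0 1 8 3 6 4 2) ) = (0 2 4 6 3 8 1) 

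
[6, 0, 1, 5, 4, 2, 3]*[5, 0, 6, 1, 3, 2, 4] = [4, 5, 0, 2, 3, 6, 1]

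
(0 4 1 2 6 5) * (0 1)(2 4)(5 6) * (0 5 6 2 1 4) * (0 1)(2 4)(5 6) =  (2 5)(4 6)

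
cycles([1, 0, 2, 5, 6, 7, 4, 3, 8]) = (0 1)(3 5 7)(4 6)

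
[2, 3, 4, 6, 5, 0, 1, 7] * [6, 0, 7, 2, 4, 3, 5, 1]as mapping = [0→7, 1→2, 2→4, 3→5, 4→3, 5→6, 6→0, 7→1]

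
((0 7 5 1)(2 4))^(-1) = (0 1 5 7)(2 4)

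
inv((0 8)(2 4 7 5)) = (0 8)(2 5 7 4)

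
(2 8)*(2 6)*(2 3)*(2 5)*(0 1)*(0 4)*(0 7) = (0 1 4 7)(2 8 6 3 5)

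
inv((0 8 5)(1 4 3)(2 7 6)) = (0 5 8)(1 3 4)(2 6 7)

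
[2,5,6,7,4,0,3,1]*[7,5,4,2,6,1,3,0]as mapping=[0→4,1→1,2→3,3→0,4→6,5→7,6→2,7→5]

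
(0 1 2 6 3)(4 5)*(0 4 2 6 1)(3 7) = (1 6 7 3 4 5 2)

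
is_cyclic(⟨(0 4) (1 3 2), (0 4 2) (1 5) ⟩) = no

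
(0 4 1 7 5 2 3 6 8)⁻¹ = (0 8 6 3 2 5 7 1 4)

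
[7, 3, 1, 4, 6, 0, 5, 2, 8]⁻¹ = [5, 2, 7, 1, 3, 6, 4, 0, 8]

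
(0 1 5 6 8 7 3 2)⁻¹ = (0 2 3 7 8 6 5 1)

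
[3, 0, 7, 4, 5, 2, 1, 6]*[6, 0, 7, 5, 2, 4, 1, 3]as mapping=[0→5, 1→6, 2→3, 3→2, 4→4, 5→7, 6→0, 7→1]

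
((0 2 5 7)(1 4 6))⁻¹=(0 7 5 2)(1 6 4)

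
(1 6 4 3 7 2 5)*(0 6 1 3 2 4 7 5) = (0 6 7 4 2)(3 5)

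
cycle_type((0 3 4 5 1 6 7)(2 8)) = 2.7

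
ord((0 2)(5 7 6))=6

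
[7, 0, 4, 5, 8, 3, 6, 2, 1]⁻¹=[1, 8, 7, 5, 2, 3, 6, 0, 4]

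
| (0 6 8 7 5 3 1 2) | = 8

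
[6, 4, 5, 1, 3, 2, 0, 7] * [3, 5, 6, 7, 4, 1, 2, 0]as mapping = [0→2, 1→4, 2→1, 3→5, 4→7, 5→6, 6→3, 7→0]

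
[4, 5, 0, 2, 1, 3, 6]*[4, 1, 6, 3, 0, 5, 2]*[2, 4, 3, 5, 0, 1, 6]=[2, 1, 0, 6, 4, 5, 3]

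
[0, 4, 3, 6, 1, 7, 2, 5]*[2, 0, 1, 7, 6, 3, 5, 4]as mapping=[0→2, 1→6, 2→7, 3→5, 4→0, 5→4, 6→1, 7→3]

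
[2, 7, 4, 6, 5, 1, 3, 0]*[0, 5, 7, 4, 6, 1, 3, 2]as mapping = [0→7, 1→2, 2→6, 3→3, 4→1, 5→5, 6→4, 7→0]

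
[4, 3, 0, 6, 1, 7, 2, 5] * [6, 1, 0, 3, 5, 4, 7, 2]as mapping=[0→5, 1→3, 2→6, 3→7, 4→1, 5→2, 6→0, 7→4]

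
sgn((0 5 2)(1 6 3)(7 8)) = -1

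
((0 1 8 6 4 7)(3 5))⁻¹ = (0 7 4 6 8 1)(3 5)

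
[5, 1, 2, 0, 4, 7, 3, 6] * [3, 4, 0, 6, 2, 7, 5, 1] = [7, 4, 0, 3, 2, 1, 6, 5]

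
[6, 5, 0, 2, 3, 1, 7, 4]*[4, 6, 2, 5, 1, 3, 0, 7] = [0, 3, 4, 2, 5, 6, 7, 1] 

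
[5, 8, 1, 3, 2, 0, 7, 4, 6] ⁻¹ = [5, 2, 4, 3, 7, 0, 8, 6, 1] 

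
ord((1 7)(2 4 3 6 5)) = 10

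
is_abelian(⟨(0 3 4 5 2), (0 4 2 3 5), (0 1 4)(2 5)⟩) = no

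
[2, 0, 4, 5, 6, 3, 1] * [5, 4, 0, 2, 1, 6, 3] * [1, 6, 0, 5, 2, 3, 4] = [1, 3, 6, 4, 5, 0, 2]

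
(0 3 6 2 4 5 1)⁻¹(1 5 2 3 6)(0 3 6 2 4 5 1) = (0 1 4 6 2)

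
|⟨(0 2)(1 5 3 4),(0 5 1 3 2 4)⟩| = 720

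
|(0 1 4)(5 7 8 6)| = 12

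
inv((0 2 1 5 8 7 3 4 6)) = (0 6 4 3 7 8 5 1 2)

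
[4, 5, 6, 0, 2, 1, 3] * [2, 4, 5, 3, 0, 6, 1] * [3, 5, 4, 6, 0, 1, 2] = [3, 2, 5, 4, 1, 0, 6]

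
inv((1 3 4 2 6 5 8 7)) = (1 7 8 5 6 2 4 3)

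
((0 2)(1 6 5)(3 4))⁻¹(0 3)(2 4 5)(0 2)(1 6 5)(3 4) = (0 3 1)(2 4)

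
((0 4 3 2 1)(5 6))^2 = (0 3 1 4 2)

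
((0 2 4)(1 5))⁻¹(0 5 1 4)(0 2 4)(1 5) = (0 2 1 5)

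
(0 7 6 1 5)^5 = ()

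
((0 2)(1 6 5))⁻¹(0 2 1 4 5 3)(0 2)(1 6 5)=(0 6 4 1 3 2)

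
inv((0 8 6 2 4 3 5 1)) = (0 1 5 3 4 2 6 8)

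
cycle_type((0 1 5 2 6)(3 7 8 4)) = 4.5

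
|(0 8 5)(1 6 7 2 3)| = 15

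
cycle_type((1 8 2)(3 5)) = 2.3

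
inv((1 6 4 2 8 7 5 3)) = (1 3 5 7 8 2 4 6)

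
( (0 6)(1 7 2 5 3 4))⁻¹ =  (0 6)(1 4 3 5 2 7)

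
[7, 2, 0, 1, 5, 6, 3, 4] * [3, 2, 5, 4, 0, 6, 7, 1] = [1, 5, 3, 2, 6, 7, 4, 0]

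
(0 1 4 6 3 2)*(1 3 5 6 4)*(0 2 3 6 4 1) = (0 6 5 4 1)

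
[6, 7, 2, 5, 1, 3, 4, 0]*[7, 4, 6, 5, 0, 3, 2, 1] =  [2, 1, 6, 3, 4, 5, 0, 7]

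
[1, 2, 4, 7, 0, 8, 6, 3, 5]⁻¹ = [4, 0, 1, 7, 2, 8, 6, 3, 5]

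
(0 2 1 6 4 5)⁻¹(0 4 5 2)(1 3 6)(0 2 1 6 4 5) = (0 1 2 5)(3 4 6)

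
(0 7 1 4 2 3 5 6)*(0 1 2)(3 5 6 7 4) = (0 4)(1 3 6)(2 5 7)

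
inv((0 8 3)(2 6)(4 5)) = (0 3 8)(2 6)(4 5)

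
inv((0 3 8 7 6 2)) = (0 2 6 7 8 3)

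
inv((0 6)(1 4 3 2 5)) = (0 6)(1 5 2 3 4)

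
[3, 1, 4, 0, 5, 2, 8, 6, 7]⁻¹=[3, 1, 5, 0, 2, 4, 7, 8, 6]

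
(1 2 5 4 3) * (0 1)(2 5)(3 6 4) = (0 1 5 3)(4 6)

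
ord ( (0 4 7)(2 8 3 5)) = 12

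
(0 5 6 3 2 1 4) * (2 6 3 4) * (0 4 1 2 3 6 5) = (1 3 5 6)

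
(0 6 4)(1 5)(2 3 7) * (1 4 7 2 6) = (0 1 5 4)(2 3)(6 7)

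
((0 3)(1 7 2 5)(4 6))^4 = ()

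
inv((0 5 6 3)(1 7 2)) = (0 3 6 5)(1 2 7)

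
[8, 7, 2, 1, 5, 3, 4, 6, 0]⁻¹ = [8, 3, 2, 5, 6, 4, 7, 1, 0]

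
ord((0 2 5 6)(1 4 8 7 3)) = 20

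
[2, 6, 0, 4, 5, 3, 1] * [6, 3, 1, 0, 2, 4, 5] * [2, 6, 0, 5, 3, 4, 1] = [6, 4, 1, 0, 3, 2, 5]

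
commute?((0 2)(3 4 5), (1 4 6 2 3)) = no:(0 2)(3 4 5)*(1 4 6 2 3) = (0 3 6 2)(1 4 5), (1 4 6 2 3)*(0 2)(3 4 5) = (0 2 4 6)(1 5 3)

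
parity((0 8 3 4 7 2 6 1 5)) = even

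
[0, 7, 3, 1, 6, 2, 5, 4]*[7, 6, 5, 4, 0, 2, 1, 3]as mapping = [0→7, 1→3, 2→4, 3→6, 4→1, 5→5, 6→2, 7→0]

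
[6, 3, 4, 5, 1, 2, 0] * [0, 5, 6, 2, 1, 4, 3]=[3, 2, 1, 4, 5, 6, 0]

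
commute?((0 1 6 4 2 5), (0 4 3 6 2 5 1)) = no:(0 1 6 4 2 5)*(0 4 3 6 2 5 1) = (1 2)(3 6)(4 5), (0 4 3 6 2 5 1)*(0 1 6 4 2 5) = (0 2)(3 4)(5 6)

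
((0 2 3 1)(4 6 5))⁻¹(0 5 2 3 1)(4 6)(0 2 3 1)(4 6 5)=(0 2 4 3 1)(5 6)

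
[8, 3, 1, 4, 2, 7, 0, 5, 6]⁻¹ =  [6, 2, 4, 1, 3, 7, 8, 5, 0]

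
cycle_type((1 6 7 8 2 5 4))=7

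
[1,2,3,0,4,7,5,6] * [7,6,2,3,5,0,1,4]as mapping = [0→6,1→2,2→3,3→7,4→5,5→4,6→0,7→1]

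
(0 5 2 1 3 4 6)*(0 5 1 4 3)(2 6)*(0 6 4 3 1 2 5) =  (0 2 3 1 6)(4 5)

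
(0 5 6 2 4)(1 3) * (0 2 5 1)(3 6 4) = (0 1 6 5 4 2 3)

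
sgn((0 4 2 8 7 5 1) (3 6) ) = -1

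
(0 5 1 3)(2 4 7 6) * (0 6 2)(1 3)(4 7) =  (0 5 3 6)(2 7)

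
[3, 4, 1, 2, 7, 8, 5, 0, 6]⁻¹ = [7, 2, 3, 0, 1, 6, 8, 4, 5]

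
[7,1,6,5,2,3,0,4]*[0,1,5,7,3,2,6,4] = [4,1,6,2,5,7,0,3]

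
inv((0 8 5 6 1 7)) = (0 7 1 6 5 8)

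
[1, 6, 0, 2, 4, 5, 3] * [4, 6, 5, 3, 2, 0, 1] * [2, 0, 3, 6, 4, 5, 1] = [1, 0, 4, 5, 3, 2, 6]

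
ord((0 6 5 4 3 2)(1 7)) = 6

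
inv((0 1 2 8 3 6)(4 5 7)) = (0 6 3 8 2 1)(4 7 5)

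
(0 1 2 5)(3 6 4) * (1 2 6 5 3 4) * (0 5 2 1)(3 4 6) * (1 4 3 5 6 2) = (0 4 2 3 1 5 6)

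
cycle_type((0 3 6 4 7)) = 5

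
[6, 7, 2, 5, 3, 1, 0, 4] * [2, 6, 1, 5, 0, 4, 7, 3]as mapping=[0→7, 1→3, 2→1, 3→4, 4→5, 5→6, 6→2, 7→0]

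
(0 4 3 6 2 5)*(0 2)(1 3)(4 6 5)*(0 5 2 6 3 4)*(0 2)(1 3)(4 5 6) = (0 1 5 4 3)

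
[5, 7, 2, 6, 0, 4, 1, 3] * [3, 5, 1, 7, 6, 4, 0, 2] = [4, 2, 1, 0, 3, 6, 5, 7]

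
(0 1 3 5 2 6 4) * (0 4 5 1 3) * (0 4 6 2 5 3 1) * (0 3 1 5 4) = (0 5 4 6 1)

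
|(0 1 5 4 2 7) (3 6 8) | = 6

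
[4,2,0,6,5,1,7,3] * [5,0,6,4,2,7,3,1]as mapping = [0→2,1→6,2→5,3→3,4→7,5→0,6→1,7→4]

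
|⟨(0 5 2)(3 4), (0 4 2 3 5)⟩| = 120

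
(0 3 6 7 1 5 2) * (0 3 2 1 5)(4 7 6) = (0 2 3 4 7 5 1)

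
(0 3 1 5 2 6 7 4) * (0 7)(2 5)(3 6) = (0 6)(1 2 3)(4 7)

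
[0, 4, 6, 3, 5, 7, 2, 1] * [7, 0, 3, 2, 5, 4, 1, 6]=[7, 5, 1, 2, 4, 6, 3, 0]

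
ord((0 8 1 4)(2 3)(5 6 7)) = 12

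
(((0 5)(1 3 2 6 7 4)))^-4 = (1 2 7)(3 6 4)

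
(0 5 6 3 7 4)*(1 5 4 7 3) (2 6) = (0 4) (1 5 2 6) 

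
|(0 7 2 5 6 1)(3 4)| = 6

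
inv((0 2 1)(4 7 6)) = (0 1 2)(4 6 7)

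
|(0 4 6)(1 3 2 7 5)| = 15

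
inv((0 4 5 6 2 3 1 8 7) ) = (0 7 8 1 3 2 6 5 4) 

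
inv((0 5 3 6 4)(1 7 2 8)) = (0 4 6 3 5)(1 8 2 7)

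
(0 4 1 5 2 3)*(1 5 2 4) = (0 1 2 3)(4 5)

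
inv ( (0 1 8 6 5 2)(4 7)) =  (0 2 5 6 8 1)(4 7)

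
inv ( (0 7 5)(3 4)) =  (0 5 7)(3 4)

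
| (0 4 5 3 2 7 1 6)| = 8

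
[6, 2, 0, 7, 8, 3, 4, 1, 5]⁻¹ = [2, 7, 1, 5, 6, 8, 0, 3, 4]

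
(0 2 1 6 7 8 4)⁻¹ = (0 4 8 7 6 1 2)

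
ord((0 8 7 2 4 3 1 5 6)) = 9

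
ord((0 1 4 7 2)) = 5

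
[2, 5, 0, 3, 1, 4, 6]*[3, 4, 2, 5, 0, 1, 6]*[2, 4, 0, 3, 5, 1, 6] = [0, 4, 3, 1, 5, 2, 6]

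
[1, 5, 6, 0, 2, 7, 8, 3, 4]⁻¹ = [3, 0, 4, 7, 8, 1, 2, 5, 6]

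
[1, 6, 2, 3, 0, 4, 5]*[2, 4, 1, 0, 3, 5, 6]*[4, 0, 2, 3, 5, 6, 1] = [5, 1, 0, 4, 2, 3, 6]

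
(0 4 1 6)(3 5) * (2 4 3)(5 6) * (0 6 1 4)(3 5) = (0 5 2)(1 3)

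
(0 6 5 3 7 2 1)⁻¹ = (0 1 2 7 3 5 6)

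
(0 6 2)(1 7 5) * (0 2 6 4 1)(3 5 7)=(0 4 1 3 5)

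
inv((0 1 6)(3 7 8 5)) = (0 6 1)(3 5 8 7)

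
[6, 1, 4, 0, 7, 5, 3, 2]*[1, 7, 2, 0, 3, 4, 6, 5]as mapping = [0→6, 1→7, 2→3, 3→1, 4→5, 5→4, 6→0, 7→2]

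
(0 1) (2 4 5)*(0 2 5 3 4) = (0 1 2) (3 4) 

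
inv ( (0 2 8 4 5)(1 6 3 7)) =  (0 5 4 8 2)(1 7 3 6)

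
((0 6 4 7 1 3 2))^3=(0 7 2 4 3 6 1)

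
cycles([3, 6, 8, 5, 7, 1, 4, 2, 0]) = (0 3 5 1 6 4 7 2 8)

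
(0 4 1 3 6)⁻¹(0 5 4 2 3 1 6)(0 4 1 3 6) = (0 4 5 1 2 6 3)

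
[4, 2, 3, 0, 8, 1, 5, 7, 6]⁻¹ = [3, 5, 1, 2, 0, 6, 8, 7, 4]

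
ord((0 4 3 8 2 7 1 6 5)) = 9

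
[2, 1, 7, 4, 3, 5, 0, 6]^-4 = [0, 1, 2, 3, 4, 5, 6, 7]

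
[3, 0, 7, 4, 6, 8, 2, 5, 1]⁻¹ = [1, 8, 6, 0, 3, 7, 4, 2, 5]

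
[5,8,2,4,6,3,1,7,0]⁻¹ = [8,6,2,5,3,0,4,7,1]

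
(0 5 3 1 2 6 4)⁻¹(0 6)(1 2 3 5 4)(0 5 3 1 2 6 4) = (0 2 6 1 3)(4 5)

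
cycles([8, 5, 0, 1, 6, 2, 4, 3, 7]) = (0 8 7 3 1 5 2)(4 6)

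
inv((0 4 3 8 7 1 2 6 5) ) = (0 5 6 2 1 7 8 3 4) 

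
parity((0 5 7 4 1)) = even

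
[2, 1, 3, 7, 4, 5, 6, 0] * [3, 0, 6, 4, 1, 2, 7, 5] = [6, 0, 4, 5, 1, 2, 7, 3]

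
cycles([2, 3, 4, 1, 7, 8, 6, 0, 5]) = (0 2 4 7)(1 3)(5 8)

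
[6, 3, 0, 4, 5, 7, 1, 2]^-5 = [3, 5, 1, 7, 2, 0, 4, 6]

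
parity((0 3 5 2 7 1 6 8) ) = odd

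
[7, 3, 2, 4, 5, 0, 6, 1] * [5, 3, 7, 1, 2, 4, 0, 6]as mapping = [0→6, 1→1, 2→7, 3→2, 4→4, 5→5, 6→0, 7→3]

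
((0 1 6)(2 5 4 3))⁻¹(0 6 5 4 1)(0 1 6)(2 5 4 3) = (0 4 3 6 1)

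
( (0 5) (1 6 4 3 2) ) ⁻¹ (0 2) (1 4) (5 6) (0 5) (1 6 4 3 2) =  (0 4) (1 5) (3 6) 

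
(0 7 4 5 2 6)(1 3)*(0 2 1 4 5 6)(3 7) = (0 3 4 6 2)(1 7 5)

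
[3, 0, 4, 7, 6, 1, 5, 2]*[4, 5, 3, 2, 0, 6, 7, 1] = [2, 4, 0, 1, 7, 5, 6, 3]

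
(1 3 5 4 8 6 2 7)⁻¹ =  (1 7 2 6 8 4 5 3)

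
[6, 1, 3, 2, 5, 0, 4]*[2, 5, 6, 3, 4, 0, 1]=[1, 5, 3, 6, 0, 2, 4]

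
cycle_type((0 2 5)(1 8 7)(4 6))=2.3^2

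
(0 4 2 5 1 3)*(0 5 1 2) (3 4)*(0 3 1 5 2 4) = (0 1) (2 5 4 3) 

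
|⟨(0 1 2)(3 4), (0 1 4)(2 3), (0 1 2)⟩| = 120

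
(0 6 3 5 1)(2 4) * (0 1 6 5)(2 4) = (0 5 6 3)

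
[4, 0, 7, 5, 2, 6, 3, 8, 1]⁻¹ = [1, 8, 4, 6, 0, 3, 5, 2, 7]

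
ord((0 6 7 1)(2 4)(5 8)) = 4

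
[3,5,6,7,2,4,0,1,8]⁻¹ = [6,7,4,0,5,1,2,3,8]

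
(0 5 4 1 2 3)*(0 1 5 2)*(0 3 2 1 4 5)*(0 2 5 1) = (1 3 4 2 5)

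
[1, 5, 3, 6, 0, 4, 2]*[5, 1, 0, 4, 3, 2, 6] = [1, 2, 4, 6, 5, 3, 0]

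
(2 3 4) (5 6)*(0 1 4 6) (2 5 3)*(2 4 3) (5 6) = (0 1 3 5) (2 4 6) 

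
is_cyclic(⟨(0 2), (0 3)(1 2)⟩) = no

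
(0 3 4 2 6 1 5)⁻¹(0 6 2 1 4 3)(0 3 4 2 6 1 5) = (1 6 5 2 4 3)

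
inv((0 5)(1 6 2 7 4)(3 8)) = (0 5)(1 4 7 2 6)(3 8)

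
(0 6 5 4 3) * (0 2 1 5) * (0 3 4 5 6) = (1 6 3 2) 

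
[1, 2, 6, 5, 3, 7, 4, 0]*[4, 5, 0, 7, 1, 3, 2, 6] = [5, 0, 2, 3, 7, 6, 1, 4]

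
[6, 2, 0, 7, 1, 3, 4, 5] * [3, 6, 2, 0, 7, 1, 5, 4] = [5, 2, 3, 4, 6, 0, 7, 1]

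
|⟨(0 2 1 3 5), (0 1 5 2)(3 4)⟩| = 360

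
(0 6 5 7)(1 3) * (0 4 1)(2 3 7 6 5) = (0 5 6 2 3)(1 7 4)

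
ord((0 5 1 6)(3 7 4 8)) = 4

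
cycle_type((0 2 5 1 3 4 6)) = 7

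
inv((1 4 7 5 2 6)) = (1 6 2 5 7 4)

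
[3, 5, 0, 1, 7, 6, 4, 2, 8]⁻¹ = [2, 3, 7, 0, 6, 1, 5, 4, 8]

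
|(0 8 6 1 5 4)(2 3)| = 6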